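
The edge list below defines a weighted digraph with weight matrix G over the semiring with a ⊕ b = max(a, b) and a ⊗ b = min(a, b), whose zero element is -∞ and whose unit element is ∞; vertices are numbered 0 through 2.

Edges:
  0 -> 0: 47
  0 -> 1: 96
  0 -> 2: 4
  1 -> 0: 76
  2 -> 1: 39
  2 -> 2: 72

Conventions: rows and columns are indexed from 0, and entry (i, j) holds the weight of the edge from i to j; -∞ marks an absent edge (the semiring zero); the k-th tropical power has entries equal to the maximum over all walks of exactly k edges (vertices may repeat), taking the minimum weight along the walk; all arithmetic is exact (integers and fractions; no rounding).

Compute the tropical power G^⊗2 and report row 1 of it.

G^⊗2:
  [76, 47, 4]
  [47, 76, 4]
  [39, 39, 72]
Answer: row 1 of G^⊗2 = [47, 76, 4]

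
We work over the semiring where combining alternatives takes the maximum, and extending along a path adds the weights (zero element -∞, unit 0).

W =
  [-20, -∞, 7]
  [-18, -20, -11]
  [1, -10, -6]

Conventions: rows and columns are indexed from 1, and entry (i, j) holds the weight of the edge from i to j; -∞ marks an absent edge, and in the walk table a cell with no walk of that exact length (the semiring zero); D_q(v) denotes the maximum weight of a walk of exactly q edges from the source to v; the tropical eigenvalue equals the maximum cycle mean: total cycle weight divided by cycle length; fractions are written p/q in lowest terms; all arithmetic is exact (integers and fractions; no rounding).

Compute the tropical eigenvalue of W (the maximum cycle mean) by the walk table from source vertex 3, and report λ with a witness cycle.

q=0: [-∞, -∞, 0]
q=1: [1, -10, -6]
q=2: [-5, -16, 8]
q=3: [9, -2, 2]
Optimal cycle mean attained by: cycle 1->3->1, total 7 + 1, length 2.
Answer: λ = 4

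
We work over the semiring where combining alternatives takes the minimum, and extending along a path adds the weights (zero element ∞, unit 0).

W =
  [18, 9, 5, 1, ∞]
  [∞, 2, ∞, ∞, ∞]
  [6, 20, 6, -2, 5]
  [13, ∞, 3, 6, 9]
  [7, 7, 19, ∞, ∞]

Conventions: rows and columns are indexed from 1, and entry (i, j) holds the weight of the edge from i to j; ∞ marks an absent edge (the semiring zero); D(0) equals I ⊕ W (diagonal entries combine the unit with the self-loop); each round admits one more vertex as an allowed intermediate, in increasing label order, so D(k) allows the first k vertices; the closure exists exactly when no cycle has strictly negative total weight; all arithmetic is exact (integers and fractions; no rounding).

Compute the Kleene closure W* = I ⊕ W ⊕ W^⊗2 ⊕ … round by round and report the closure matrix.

D(0):
  [0, 9, 5, 1, ∞]
  [∞, 0, ∞, ∞, ∞]
  [6, 20, 0, -2, 5]
  [13, ∞, 3, 0, 9]
  [7, 7, 19, ∞, 0]
D(1):
  [0, 9, 5, 1, ∞]
  [∞, 0, ∞, ∞, ∞]
  [6, 15, 0, -2, 5]
  [13, 22, 3, 0, 9]
  [7, 7, 12, 8, 0]
D(2):
  [0, 9, 5, 1, ∞]
  [∞, 0, ∞, ∞, ∞]
  [6, 15, 0, -2, 5]
  [13, 22, 3, 0, 9]
  [7, 7, 12, 8, 0]
D(3):
  [0, 9, 5, 1, 10]
  [∞, 0, ∞, ∞, ∞]
  [6, 15, 0, -2, 5]
  [9, 18, 3, 0, 8]
  [7, 7, 12, 8, 0]
D(4):
  [0, 9, 4, 1, 9]
  [∞, 0, ∞, ∞, ∞]
  [6, 15, 0, -2, 5]
  [9, 18, 3, 0, 8]
  [7, 7, 11, 8, 0]
D(5):
  [0, 9, 4, 1, 9]
  [∞, 0, ∞, ∞, ∞]
  [6, 12, 0, -2, 5]
  [9, 15, 3, 0, 8]
  [7, 7, 11, 8, 0]
Answer: W* = [[0, 9, 4, 1, 9], [∞, 0, ∞, ∞, ∞], [6, 12, 0, -2, 5], [9, 15, 3, 0, 8], [7, 7, 11, 8, 0]]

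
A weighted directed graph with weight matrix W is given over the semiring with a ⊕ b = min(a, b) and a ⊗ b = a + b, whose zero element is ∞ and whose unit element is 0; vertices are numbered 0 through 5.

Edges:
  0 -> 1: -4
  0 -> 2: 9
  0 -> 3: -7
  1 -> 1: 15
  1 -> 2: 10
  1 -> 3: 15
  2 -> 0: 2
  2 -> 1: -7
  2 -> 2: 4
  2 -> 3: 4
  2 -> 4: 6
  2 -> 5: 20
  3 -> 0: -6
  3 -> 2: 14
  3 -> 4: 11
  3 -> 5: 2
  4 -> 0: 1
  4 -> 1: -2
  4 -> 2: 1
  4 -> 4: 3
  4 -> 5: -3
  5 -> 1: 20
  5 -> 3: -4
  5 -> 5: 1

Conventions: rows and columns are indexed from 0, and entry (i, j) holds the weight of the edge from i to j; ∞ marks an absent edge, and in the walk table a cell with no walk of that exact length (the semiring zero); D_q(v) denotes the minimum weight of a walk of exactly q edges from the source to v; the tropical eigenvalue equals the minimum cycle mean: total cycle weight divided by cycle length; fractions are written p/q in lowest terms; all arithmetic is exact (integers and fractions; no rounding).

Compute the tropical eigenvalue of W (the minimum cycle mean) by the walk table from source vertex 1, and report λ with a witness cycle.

q=0: [∞, 0, ∞, ∞, ∞, ∞]
q=1: [∞, 15, 10, 15, ∞, ∞]
q=2: [9, 3, 14, 14, 16, 17]
q=3: [8, 5, 13, 2, 19, 13]
q=4: [-4, 4, 15, 1, 13, 4]
q=5: [-5, -8, 5, -11, 12, 3]
q=6: [-17, -9, 2, -12, 0, -9]
Optimal cycle mean attained by: cycle 0->3->0, total (-7) + (-6), length 2.
Answer: λ = -13/2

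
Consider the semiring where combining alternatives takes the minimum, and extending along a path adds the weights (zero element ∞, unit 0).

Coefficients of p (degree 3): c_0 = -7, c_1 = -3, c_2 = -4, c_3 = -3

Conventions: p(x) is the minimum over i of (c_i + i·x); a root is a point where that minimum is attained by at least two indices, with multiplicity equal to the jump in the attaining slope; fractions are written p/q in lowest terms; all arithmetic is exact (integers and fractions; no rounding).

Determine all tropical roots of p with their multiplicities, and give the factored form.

hull edge (i=0, c=-7) to (i=3, c=-3): slope 4/3, span 3
Factored form: p(x) = -3 ⊗ (x ⊕ (-4/3)) ⊗ (x ⊕ (-4/3)) ⊗ (x ⊕ (-4/3))
Answer: roots = -4/3 (mult 3)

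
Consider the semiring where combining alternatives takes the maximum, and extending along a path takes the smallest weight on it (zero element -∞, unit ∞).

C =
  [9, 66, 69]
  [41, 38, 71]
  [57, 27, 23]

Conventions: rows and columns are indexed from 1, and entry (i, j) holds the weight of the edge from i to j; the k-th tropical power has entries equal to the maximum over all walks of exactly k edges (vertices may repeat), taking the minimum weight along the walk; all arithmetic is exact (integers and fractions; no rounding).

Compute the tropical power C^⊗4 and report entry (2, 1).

C^⊗2:
  [57, 38, 66]
  [57, 41, 41]
  [27, 57, 57]
C^⊗3:
  [57, 57, 57]
  [41, 57, 57]
  [57, 38, 57]
C^⊗4:
  [57, 57, 57]
  [57, 41, 57]
  [57, 57, 57]
Key observation: the optimum is the walk 2->3->1->3->1, with weight 71 min 57 min 69 min 57 = 57.
Optimal value attained by: walk 2->3->1->3->1.
Answer: (C^⊗4)[2][1] = 57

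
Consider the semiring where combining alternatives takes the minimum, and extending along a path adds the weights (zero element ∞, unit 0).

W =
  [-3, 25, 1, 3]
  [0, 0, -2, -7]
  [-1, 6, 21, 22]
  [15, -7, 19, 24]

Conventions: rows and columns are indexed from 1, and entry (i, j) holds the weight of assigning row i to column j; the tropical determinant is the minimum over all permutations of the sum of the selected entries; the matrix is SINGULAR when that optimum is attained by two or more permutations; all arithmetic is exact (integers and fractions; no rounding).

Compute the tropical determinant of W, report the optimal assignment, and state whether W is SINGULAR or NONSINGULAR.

σ = (1, 2, 3, 4): (-3) + 0 + 21 + 24 = 42
σ = (1, 2, 4, 3): (-3) + 0 + 22 + 19 = 38
σ = (1, 3, 2, 4): (-3) + (-2) + 6 + 24 = 25
σ = (1, 3, 4, 2): (-3) + (-2) + 22 + (-7) = 10
σ = (1, 4, 2, 3): (-3) + (-7) + 6 + 19 = 15
σ = (1, 4, 3, 2): (-3) + (-7) + 21 + (-7) = 4
σ = (2, 1, 3, 4): 25 + 0 + 21 + 24 = 70
σ = (2, 1, 4, 3): 25 + 0 + 22 + 19 = 66
σ = (2, 3, 1, 4): 25 + (-2) + (-1) + 24 = 46
σ = (2, 3, 4, 1): 25 + (-2) + 22 + 15 = 60
σ = (2, 4, 1, 3): 25 + (-7) + (-1) + 19 = 36
σ = (2, 4, 3, 1): 25 + (-7) + 21 + 15 = 54
σ = (3, 1, 2, 4): 1 + 0 + 6 + 24 = 31
σ = (3, 1, 4, 2): 1 + 0 + 22 + (-7) = 16
σ = (3, 2, 1, 4): 1 + 0 + (-1) + 24 = 24
σ = (3, 2, 4, 1): 1 + 0 + 22 + 15 = 38
σ = (3, 4, 1, 2): 1 + (-7) + (-1) + (-7) = -14
σ = (3, 4, 2, 1): 1 + (-7) + 6 + 15 = 15
σ = (4, 1, 2, 3): 3 + 0 + 6 + 19 = 28
σ = (4, 1, 3, 2): 3 + 0 + 21 + (-7) = 17
σ = (4, 2, 1, 3): 3 + 0 + (-1) + 19 = 21
σ = (4, 2, 3, 1): 3 + 0 + 21 + 15 = 39
σ = (4, 3, 1, 2): 3 + (-2) + (-1) + (-7) = -7
σ = (4, 3, 2, 1): 3 + (-2) + 6 + 15 = 22
Optimal value attained by: σ = (3, 4, 1, 2).
Answer: det⊕(W) = -14; verdict: NONSINGULAR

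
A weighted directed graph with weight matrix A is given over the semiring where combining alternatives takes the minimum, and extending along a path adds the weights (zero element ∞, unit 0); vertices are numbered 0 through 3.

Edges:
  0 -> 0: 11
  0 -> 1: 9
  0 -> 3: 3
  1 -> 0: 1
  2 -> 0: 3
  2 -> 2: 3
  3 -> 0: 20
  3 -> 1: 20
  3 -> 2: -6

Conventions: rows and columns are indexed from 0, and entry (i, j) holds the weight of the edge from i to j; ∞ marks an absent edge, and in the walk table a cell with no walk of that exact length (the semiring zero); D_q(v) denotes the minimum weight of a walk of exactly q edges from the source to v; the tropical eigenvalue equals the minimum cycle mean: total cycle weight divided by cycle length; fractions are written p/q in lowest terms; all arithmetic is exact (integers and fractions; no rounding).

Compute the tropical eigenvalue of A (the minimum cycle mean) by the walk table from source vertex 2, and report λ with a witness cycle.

q=0: [∞, ∞, 0, ∞]
q=1: [3, ∞, 3, ∞]
q=2: [6, 12, 6, 6]
q=3: [9, 15, 0, 9]
q=4: [3, 18, 3, 12]
Optimal cycle mean attained by: cycle 0->3->2->0, total 3 + (-6) + 3, length 3.
Answer: λ = 0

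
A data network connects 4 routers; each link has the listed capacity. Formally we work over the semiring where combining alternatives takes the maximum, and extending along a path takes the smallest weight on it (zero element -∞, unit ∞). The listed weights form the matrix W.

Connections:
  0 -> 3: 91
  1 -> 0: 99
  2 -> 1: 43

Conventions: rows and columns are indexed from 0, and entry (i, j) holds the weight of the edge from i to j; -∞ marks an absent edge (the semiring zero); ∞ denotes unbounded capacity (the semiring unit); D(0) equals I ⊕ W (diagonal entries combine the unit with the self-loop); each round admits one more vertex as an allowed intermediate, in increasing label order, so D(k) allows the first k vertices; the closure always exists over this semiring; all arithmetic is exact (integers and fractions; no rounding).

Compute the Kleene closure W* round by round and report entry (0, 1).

D(0):
  [∞, -∞, -∞, 91]
  [99, ∞, -∞, -∞]
  [-∞, 43, ∞, -∞]
  [-∞, -∞, -∞, ∞]
D(1):
  [∞, -∞, -∞, 91]
  [99, ∞, -∞, 91]
  [-∞, 43, ∞, -∞]
  [-∞, -∞, -∞, ∞]
D(2):
  [∞, -∞, -∞, 91]
  [99, ∞, -∞, 91]
  [43, 43, ∞, 43]
  [-∞, -∞, -∞, ∞]
D(3):
  [∞, -∞, -∞, 91]
  [99, ∞, -∞, 91]
  [43, 43, ∞, 43]
  [-∞, -∞, -∞, ∞]
D(4):
  [∞, -∞, -∞, 91]
  [99, ∞, -∞, 91]
  [43, 43, ∞, 43]
  [-∞, -∞, -∞, ∞]
Answer: W*[0][1] = -∞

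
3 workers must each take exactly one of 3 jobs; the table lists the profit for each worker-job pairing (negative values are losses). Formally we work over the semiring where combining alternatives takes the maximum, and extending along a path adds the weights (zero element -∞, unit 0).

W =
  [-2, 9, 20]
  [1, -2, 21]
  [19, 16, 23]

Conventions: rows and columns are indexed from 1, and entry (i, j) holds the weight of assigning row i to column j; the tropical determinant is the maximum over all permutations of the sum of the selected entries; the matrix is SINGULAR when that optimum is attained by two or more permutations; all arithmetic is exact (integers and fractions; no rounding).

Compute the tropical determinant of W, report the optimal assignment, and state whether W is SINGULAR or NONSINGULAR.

σ = (1, 2, 3): (-2) + (-2) + 23 = 19
σ = (1, 3, 2): (-2) + 21 + 16 = 35
σ = (2, 1, 3): 9 + 1 + 23 = 33
σ = (2, 3, 1): 9 + 21 + 19 = 49
σ = (3, 1, 2): 20 + 1 + 16 = 37
σ = (3, 2, 1): 20 + (-2) + 19 = 37
Optimal value attained by: σ = (2, 3, 1).
Answer: det⊕(W) = 49; verdict: NONSINGULAR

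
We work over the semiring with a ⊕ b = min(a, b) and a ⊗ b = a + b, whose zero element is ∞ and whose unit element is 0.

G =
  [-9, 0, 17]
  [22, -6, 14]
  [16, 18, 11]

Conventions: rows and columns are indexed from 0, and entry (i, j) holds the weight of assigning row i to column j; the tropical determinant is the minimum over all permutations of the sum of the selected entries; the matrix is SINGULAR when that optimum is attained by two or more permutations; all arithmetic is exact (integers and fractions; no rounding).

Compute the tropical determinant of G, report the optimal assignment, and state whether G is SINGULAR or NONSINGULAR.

σ = (0, 1, 2): (-9) + (-6) + 11 = -4
σ = (0, 2, 1): (-9) + 14 + 18 = 23
σ = (1, 0, 2): 0 + 22 + 11 = 33
σ = (1, 2, 0): 0 + 14 + 16 = 30
σ = (2, 0, 1): 17 + 22 + 18 = 57
σ = (2, 1, 0): 17 + (-6) + 16 = 27
Optimal value attained by: σ = (0, 1, 2).
Answer: det⊕(G) = -4; verdict: NONSINGULAR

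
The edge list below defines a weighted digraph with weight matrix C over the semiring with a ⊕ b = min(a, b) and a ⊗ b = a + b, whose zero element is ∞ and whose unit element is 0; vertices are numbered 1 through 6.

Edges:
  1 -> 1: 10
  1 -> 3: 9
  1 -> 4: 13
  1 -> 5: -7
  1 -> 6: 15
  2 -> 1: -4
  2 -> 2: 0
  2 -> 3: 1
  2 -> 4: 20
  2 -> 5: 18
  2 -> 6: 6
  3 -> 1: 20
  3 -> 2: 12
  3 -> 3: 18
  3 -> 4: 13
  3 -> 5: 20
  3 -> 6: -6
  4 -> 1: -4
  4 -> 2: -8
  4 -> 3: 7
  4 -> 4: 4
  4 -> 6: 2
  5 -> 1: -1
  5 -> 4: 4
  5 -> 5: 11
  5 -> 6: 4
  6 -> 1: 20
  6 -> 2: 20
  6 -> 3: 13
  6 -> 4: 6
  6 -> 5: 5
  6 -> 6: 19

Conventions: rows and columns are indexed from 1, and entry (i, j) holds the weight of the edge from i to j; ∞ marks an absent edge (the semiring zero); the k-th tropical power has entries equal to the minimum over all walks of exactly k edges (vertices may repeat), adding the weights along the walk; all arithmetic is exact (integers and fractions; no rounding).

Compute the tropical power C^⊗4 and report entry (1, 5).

C^⊗2:
  [-8, 5, 19, -3, 3, -3]
  [-4, 0, 1, 9, -11, -5]
  [8, 5, 7, 0, -1, 12]
  [-12, -8, -7, 8, -11, -2]
  [0, -4, 8, 8, -8, 6]
  [2, -2, 13, 9, 13, 7]
C^⊗3:
  [-7, -11, 1, 1, -15, -1]
  [-12, 0, 1, -7, -11, -7]
  [-4, -8, 6, 3, 1, 1]
  [-12, -8, -7, -7, -19, -13]
  [-9, -4, -3, -4, -7, -4]
  [-6, -2, -1, 13, -5, 4]
C^⊗4:
  [-16, -11, -10, -11, -14, -11]
  [-12, -15, -3, -7, -19, -7]
  [-12, -8, -7, 5, -11, -2]
  [-20, -15, -7, -15, -19, -15]
  [-8, -12, -3, -3, -16, -9]
  [-6, -2, -1, -1, -13, -7]
Key observation: the optimum is the walk 1->5->4->1->5, with weight (-7) + 4 + (-4) + (-7) = -14.
Optimal value attained by: walk 1->5->4->1->5.
Answer: (C^⊗4)[1][5] = -14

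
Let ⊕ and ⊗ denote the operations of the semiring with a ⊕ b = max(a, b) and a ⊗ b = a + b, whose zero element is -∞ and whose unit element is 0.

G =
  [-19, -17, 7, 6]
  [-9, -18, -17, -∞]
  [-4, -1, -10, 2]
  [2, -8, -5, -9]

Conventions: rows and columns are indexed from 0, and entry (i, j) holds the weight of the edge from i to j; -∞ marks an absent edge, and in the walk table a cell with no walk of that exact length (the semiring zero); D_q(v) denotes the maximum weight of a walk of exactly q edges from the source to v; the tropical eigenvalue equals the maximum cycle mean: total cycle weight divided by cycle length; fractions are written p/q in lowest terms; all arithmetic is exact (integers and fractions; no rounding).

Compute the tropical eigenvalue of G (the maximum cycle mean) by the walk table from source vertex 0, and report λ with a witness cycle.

q=0: [0, -∞, -∞, -∞]
q=1: [-19, -17, 7, 6]
q=2: [8, 6, 1, 9]
q=3: [11, 1, 15, 14]
q=4: [16, 14, 18, 17]
Optimal cycle mean attained by: cycle 0->3->0, total 6 + 2, length 2.
Answer: λ = 4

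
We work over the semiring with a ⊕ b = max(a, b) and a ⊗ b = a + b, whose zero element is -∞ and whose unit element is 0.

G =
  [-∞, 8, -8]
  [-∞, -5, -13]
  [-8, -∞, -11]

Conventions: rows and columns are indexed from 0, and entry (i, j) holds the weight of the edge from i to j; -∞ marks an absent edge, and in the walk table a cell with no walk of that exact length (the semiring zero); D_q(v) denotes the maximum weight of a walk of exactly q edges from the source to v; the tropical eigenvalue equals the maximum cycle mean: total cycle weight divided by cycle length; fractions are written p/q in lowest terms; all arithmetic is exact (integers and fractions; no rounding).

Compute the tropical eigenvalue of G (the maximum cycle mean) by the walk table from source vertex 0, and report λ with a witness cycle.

q=0: [0, -∞, -∞]
q=1: [-∞, 8, -8]
q=2: [-16, 3, -5]
q=3: [-13, -2, -10]
Optimal cycle mean attained by: cycle 0->1->2->0, total 8 + (-13) + (-8), length 3.
Answer: λ = -13/3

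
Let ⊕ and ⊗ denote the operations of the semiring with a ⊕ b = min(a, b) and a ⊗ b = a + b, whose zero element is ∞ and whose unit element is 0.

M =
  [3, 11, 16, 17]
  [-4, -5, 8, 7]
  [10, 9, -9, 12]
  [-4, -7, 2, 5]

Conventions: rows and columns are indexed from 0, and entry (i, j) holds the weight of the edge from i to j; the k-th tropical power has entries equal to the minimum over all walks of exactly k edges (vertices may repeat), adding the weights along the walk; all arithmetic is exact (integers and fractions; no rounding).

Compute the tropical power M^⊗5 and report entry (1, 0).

M^⊗2:
  [6, 6, 7, 18]
  [-9, -10, -1, 2]
  [1, 0, -18, 3]
  [-11, -12, -7, 0]
M^⊗3:
  [2, 1, -2, 13]
  [-14, -15, -10, -3]
  [-8, -9, -27, -6]
  [-16, -17, -16, -5]
M^⊗4:
  [-3, -4, -11, 8]
  [-19, -20, -19, -8]
  [-17, -18, -36, -15]
  [-21, -22, -25, -10]
M^⊗5:
  [-8, -9, -20, 1]
  [-24, -25, -28, -13]
  [-26, -27, -45, -24]
  [-26, -27, -34, -15]
Key observation: the optimum is the walk 1->1->1->1->1->0, with weight (-5) + (-5) + (-5) + (-5) + (-4) = -24.
Optimal value attained by: walk 1->1->1->1->1->0.
Answer: (M^⊗5)[1][0] = -24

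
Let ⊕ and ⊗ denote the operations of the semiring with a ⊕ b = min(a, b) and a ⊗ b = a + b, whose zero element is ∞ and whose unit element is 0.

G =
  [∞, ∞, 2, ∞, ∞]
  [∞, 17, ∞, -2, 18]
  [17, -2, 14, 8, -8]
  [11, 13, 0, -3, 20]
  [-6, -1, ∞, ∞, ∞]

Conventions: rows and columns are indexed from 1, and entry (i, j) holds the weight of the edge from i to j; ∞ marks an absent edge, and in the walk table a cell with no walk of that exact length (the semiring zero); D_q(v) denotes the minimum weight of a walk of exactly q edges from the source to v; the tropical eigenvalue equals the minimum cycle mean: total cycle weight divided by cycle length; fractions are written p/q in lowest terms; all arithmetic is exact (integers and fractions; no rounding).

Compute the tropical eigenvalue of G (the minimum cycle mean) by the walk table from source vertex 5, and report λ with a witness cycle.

q=0: [∞, ∞, ∞, ∞, 0]
q=1: [-6, -1, ∞, ∞, ∞]
q=2: [∞, 16, -4, -3, 17]
q=3: [8, -6, -3, -6, -12]
q=4: [-18, -13, -6, -9, -11]
q=5: [-17, -12, -16, -15, -14]
Optimal cycle mean attained by: cycle 1->3->5->1, total 2 + (-8) + (-6), length 3.
Answer: λ = -4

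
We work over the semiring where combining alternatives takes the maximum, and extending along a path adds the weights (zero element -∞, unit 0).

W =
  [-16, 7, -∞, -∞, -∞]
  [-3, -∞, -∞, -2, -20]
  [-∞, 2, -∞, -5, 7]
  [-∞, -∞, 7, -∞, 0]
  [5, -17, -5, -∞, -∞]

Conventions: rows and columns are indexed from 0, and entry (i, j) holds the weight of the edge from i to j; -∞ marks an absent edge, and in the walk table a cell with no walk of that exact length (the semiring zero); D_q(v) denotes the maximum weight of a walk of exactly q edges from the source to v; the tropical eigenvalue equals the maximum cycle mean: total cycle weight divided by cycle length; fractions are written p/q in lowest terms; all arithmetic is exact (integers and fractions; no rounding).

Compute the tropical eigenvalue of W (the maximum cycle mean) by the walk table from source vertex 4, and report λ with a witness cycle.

q=0: [-∞, -∞, -∞, -∞, 0]
q=1: [5, -17, -5, -∞, -∞]
q=2: [-11, 12, -∞, -10, 2]
q=3: [9, -4, -3, 10, -8]
q=4: [-3, 16, 17, -6, 10]
q=5: [15, 19, 5, 14, 24]
Optimal cycle mean attained by: cycle 0->1->3->2->4->0, total 7 + (-2) + 7 + 7 + 5, length 5.
Answer: λ = 24/5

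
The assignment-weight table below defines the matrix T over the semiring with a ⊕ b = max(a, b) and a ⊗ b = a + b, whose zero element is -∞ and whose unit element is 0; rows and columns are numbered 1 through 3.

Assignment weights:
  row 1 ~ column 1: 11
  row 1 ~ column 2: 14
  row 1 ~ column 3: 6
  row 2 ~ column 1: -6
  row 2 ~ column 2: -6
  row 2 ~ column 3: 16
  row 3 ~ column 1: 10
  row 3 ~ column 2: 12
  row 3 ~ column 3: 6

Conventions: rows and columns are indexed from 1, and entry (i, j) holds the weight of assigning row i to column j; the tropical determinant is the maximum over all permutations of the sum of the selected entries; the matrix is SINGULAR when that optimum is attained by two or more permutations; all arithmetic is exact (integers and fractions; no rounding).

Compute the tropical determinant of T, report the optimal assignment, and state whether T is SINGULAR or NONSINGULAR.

σ = (1, 2, 3): 11 + (-6) + 6 = 11
σ = (1, 3, 2): 11 + 16 + 12 = 39
σ = (2, 1, 3): 14 + (-6) + 6 = 14
σ = (2, 3, 1): 14 + 16 + 10 = 40
σ = (3, 1, 2): 6 + (-6) + 12 = 12
σ = (3, 2, 1): 6 + (-6) + 10 = 10
Optimal value attained by: σ = (2, 3, 1).
Answer: det⊕(T) = 40; verdict: NONSINGULAR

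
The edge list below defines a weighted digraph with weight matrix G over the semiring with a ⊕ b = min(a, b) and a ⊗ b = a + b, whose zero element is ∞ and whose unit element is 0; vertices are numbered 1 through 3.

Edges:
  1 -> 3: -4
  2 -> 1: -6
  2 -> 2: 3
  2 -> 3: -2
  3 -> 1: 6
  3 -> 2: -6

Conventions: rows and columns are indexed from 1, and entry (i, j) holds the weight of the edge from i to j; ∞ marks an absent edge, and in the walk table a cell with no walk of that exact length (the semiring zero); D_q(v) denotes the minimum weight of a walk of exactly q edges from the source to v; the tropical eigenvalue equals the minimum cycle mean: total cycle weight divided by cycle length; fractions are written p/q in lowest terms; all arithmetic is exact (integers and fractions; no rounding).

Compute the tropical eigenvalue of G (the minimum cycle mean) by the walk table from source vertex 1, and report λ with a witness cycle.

q=0: [0, ∞, ∞]
q=1: [∞, ∞, -4]
q=2: [2, -10, ∞]
q=3: [-16, -7, -12]
Optimal cycle mean attained by: cycle 1->3->2->1, total (-4) + (-6) + (-6), length 3.
Answer: λ = -16/3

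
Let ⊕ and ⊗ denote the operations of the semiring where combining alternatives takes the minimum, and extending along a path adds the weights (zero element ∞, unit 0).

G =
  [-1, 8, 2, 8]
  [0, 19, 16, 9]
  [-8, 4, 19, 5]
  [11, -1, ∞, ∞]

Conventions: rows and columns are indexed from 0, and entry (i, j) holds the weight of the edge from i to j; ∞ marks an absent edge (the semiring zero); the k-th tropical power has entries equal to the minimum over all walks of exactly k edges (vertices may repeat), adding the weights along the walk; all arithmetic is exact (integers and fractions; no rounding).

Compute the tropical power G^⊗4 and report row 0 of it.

G^⊗2:
  [-6, 6, 1, 7]
  [-1, 8, 2, 8]
  [-9, 0, -6, 0]
  [-1, 18, 13, 8]
G^⊗3:
  [-7, 2, -4, 2]
  [-6, 6, 1, 7]
  [-14, -2, -7, -1]
  [-2, 7, 1, 7]
G^⊗4:
  [-12, 0, -5, 1]
  [-7, 2, -4, 2]
  [-15, -6, -12, -6]
  [-7, 5, 0, 6]
Answer: row 0 of G^⊗4 = [-12, 0, -5, 1]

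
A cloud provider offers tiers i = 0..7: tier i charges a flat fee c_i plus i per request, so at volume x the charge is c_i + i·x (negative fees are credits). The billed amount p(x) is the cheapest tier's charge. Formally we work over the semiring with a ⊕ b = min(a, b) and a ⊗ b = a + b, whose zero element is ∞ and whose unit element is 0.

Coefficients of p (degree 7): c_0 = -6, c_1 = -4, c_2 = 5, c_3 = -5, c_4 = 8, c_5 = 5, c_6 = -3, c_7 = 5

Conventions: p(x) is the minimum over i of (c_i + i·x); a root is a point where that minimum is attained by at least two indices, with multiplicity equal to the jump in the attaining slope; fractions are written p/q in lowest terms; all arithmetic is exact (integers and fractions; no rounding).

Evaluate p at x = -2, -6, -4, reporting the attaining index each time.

p(-2) = min(-6+0·(-2)=-6, -4+1·(-2)=-6, 5+2·(-2)=1, -5+3·(-2)=-11, 8+4·(-2)=0, 5+5·(-2)=-5, -3+6·(-2)=-15, 5+7·(-2)=-9) = -15 (attained by i=6)
p(-6) = min(-6+0·(-6)=-6, -4+1·(-6)=-10, 5+2·(-6)=-7, -5+3·(-6)=-23, 8+4·(-6)=-16, 5+5·(-6)=-25, -3+6·(-6)=-39, 5+7·(-6)=-37) = -39 (attained by i=6)
p(-4) = min(-6+0·(-4)=-6, -4+1·(-4)=-8, 5+2·(-4)=-3, -5+3·(-4)=-17, 8+4·(-4)=-8, 5+5·(-4)=-15, -3+6·(-4)=-27, 5+7·(-4)=-23) = -27 (attained by i=6)
Answer: p(-2) = -15; p(-6) = -39; p(-4) = -27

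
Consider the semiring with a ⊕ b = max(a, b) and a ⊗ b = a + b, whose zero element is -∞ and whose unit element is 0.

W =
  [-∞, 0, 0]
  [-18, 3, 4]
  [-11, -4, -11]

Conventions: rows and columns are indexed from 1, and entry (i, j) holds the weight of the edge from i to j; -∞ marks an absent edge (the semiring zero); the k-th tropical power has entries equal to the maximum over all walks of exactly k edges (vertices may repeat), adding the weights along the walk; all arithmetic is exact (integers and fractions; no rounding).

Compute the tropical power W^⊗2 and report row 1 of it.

W^⊗2:
  [-11, 3, 4]
  [-7, 6, 7]
  [-22, -1, 0]
Answer: row 1 of W^⊗2 = [-11, 3, 4]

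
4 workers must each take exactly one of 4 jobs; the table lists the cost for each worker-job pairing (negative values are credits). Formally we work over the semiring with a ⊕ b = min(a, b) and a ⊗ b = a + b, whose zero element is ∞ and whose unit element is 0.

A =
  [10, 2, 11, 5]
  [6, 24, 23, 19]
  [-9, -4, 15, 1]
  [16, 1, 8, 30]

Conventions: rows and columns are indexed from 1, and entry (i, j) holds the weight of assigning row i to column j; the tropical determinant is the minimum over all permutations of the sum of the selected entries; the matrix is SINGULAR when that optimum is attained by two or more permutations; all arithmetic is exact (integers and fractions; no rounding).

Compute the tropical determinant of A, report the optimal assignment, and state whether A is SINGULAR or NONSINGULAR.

σ = (1, 2, 3, 4): 10 + 24 + 15 + 30 = 79
σ = (1, 2, 4, 3): 10 + 24 + 1 + 8 = 43
σ = (1, 3, 2, 4): 10 + 23 + (-4) + 30 = 59
σ = (1, 3, 4, 2): 10 + 23 + 1 + 1 = 35
σ = (1, 4, 2, 3): 10 + 19 + (-4) + 8 = 33
σ = (1, 4, 3, 2): 10 + 19 + 15 + 1 = 45
σ = (2, 1, 3, 4): 2 + 6 + 15 + 30 = 53
σ = (2, 1, 4, 3): 2 + 6 + 1 + 8 = 17
σ = (2, 3, 1, 4): 2 + 23 + (-9) + 30 = 46
σ = (2, 3, 4, 1): 2 + 23 + 1 + 16 = 42
σ = (2, 4, 1, 3): 2 + 19 + (-9) + 8 = 20
σ = (2, 4, 3, 1): 2 + 19 + 15 + 16 = 52
σ = (3, 1, 2, 4): 11 + 6 + (-4) + 30 = 43
σ = (3, 1, 4, 2): 11 + 6 + 1 + 1 = 19
σ = (3, 2, 1, 4): 11 + 24 + (-9) + 30 = 56
σ = (3, 2, 4, 1): 11 + 24 + 1 + 16 = 52
σ = (3, 4, 1, 2): 11 + 19 + (-9) + 1 = 22
σ = (3, 4, 2, 1): 11 + 19 + (-4) + 16 = 42
σ = (4, 1, 2, 3): 5 + 6 + (-4) + 8 = 15
σ = (4, 1, 3, 2): 5 + 6 + 15 + 1 = 27
σ = (4, 2, 1, 3): 5 + 24 + (-9) + 8 = 28
σ = (4, 2, 3, 1): 5 + 24 + 15 + 16 = 60
σ = (4, 3, 1, 2): 5 + 23 + (-9) + 1 = 20
σ = (4, 3, 2, 1): 5 + 23 + (-4) + 16 = 40
Optimal value attained by: σ = (4, 1, 2, 3).
Answer: det⊕(A) = 15; verdict: NONSINGULAR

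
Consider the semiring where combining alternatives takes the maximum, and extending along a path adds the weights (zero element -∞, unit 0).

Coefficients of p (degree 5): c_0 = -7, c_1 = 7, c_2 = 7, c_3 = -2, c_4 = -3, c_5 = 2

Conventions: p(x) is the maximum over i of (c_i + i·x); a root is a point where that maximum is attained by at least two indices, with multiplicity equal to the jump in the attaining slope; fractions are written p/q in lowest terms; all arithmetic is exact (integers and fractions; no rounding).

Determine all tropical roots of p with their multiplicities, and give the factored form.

hull edge (i=0, c=-7) to (i=1, c=7): slope 14, span 1
hull edge (i=1, c=7) to (i=2, c=7): slope 0, span 1
hull edge (i=2, c=7) to (i=5, c=2): slope -5/3, span 3
Factored form: p(x) = 2 ⊗ (x ⊕ (-14)) ⊗ (x ⊕ 0) ⊗ (x ⊕ 5/3) ⊗ (x ⊕ 5/3) ⊗ (x ⊕ 5/3)
Answer: roots = -14 (mult 1), 0 (mult 1), 5/3 (mult 3)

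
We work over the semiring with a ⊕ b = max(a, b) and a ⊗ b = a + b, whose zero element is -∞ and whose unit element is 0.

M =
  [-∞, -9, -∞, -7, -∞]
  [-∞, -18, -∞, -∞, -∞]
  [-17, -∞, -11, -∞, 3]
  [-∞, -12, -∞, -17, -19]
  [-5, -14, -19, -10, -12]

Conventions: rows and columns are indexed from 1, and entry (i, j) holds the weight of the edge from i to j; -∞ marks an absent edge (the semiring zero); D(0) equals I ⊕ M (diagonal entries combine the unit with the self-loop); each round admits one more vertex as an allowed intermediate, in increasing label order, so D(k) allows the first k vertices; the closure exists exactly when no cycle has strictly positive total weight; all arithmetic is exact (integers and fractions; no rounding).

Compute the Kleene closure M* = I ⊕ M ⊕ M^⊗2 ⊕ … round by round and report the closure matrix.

D(0):
  [0, -9, -∞, -7, -∞]
  [-∞, 0, -∞, -∞, -∞]
  [-17, -∞, 0, -∞, 3]
  [-∞, -12, -∞, 0, -19]
  [-5, -14, -19, -10, 0]
D(1):
  [0, -9, -∞, -7, -∞]
  [-∞, 0, -∞, -∞, -∞]
  [-17, -26, 0, -24, 3]
  [-∞, -12, -∞, 0, -19]
  [-5, -14, -19, -10, 0]
D(2):
  [0, -9, -∞, -7, -∞]
  [-∞, 0, -∞, -∞, -∞]
  [-17, -26, 0, -24, 3]
  [-∞, -12, -∞, 0, -19]
  [-5, -14, -19, -10, 0]
D(3):
  [0, -9, -∞, -7, -∞]
  [-∞, 0, -∞, -∞, -∞]
  [-17, -26, 0, -24, 3]
  [-∞, -12, -∞, 0, -19]
  [-5, -14, -19, -10, 0]
D(4):
  [0, -9, -∞, -7, -26]
  [-∞, 0, -∞, -∞, -∞]
  [-17, -26, 0, -24, 3]
  [-∞, -12, -∞, 0, -19]
  [-5, -14, -19, -10, 0]
D(5):
  [0, -9, -45, -7, -26]
  [-∞, 0, -∞, -∞, -∞]
  [-2, -11, 0, -7, 3]
  [-24, -12, -38, 0, -19]
  [-5, -14, -19, -10, 0]
Answer: M* = [[0, -9, -45, -7, -26], [-∞, 0, -∞, -∞, -∞], [-2, -11, 0, -7, 3], [-24, -12, -38, 0, -19], [-5, -14, -19, -10, 0]]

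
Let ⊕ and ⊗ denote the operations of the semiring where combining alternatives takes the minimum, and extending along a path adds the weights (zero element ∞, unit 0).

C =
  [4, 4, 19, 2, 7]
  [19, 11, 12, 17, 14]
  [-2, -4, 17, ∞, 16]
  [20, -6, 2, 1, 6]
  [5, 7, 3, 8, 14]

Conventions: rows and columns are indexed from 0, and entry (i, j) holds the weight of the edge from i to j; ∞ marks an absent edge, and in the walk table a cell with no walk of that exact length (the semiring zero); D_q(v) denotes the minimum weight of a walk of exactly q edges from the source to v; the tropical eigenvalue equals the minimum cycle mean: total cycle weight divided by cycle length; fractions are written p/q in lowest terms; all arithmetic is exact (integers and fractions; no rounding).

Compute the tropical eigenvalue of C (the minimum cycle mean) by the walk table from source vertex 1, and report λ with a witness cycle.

q=0: [∞, 0, ∞, ∞, ∞]
q=1: [19, 11, 12, 17, 14]
q=2: [10, 8, 17, 18, 23]
q=3: [14, 12, 20, 12, 17]
q=4: [18, 6, 14, 13, 18]
q=5: [12, 7, 15, 14, 19]
Optimal cycle mean attained by: cycle 0->3->2->0, total 2 + 2 + (-2), length 3.
Answer: λ = 2/3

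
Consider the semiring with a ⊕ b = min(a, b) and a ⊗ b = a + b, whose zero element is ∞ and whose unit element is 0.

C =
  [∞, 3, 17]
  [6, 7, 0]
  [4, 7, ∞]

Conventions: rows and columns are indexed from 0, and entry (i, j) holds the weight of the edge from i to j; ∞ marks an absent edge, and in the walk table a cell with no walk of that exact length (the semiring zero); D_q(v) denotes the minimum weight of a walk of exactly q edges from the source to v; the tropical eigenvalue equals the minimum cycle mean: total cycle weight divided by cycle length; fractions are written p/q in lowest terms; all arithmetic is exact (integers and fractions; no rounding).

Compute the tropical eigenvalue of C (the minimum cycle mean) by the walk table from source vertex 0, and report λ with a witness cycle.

q=0: [0, ∞, ∞]
q=1: [∞, 3, 17]
q=2: [9, 10, 3]
q=3: [7, 10, 10]
Optimal cycle mean attained by: cycle 0->1->2->0, total 3 + 0 + 4, length 3.
Answer: λ = 7/3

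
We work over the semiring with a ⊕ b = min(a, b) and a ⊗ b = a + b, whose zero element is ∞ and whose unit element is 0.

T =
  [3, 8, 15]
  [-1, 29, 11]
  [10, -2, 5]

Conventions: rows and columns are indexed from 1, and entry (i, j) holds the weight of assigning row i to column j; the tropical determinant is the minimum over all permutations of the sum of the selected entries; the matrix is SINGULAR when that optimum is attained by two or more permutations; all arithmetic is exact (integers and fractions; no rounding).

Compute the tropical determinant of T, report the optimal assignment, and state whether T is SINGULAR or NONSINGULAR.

σ = (1, 2, 3): 3 + 29 + 5 = 37
σ = (1, 3, 2): 3 + 11 + (-2) = 12
σ = (2, 1, 3): 8 + (-1) + 5 = 12
σ = (2, 3, 1): 8 + 11 + 10 = 29
σ = (3, 1, 2): 15 + (-1) + (-2) = 12
σ = (3, 2, 1): 15 + 29 + 10 = 54
Optimal value attained by: σ = (1, 3, 2).
Answer: det⊕(T) = 12; verdict: SINGULAR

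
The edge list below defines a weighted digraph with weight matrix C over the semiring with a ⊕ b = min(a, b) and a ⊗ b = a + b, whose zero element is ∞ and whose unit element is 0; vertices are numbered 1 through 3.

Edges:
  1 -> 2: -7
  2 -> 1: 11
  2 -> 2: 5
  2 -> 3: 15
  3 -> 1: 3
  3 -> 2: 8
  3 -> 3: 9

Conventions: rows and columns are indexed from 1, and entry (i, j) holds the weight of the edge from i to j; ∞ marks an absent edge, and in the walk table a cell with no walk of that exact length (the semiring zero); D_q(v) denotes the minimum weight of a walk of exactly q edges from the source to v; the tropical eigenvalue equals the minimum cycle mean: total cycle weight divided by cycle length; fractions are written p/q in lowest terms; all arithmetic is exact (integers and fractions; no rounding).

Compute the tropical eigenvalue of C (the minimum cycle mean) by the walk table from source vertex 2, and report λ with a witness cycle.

q=0: [∞, 0, ∞]
q=1: [11, 5, 15]
q=2: [16, 4, 20]
q=3: [15, 9, 19]
Optimal cycle mean attained by: cycle 1->2->1, total (-7) + 11, length 2.
Answer: λ = 2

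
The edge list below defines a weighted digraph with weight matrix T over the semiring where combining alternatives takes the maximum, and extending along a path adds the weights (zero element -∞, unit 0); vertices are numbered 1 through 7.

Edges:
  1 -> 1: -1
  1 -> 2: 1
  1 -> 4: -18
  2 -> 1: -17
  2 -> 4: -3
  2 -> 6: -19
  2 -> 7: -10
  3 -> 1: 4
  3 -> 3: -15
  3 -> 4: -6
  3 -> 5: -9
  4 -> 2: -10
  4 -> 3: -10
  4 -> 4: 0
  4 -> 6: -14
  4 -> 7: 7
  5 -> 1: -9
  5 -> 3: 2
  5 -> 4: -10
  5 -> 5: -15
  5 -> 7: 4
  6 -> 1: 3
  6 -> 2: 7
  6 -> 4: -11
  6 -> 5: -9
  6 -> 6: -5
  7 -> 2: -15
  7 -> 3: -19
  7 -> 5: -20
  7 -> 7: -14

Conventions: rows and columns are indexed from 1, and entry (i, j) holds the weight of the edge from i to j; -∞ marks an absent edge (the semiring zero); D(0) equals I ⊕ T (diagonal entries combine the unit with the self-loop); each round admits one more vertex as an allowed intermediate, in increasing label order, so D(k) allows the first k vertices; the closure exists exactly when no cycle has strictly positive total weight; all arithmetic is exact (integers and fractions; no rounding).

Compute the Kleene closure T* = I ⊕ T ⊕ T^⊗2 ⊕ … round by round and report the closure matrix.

D(0):
  [0, 1, -∞, -18, -∞, -∞, -∞]
  [-17, 0, -∞, -3, -∞, -19, -10]
  [4, -∞, 0, -6, -9, -∞, -∞]
  [-∞, -10, -10, 0, -∞, -14, 7]
  [-9, -∞, 2, -10, 0, -∞, 4]
  [3, 7, -∞, -11, -9, 0, -∞]
  [-∞, -15, -19, -∞, -20, -∞, 0]
D(1):
  [0, 1, -∞, -18, -∞, -∞, -∞]
  [-17, 0, -∞, -3, -∞, -19, -10]
  [4, 5, 0, -6, -9, -∞, -∞]
  [-∞, -10, -10, 0, -∞, -14, 7]
  [-9, -8, 2, -10, 0, -∞, 4]
  [3, 7, -∞, -11, -9, 0, -∞]
  [-∞, -15, -19, -∞, -20, -∞, 0]
D(2):
  [0, 1, -∞, -2, -∞, -18, -9]
  [-17, 0, -∞, -3, -∞, -19, -10]
  [4, 5, 0, 2, -9, -14, -5]
  [-27, -10, -10, 0, -∞, -14, 7]
  [-9, -8, 2, -10, 0, -27, 4]
  [3, 7, -∞, 4, -9, 0, -3]
  [-32, -15, -19, -18, -20, -34, 0]
D(3):
  [0, 1, -∞, -2, -∞, -18, -9]
  [-17, 0, -∞, -3, -∞, -19, -10]
  [4, 5, 0, 2, -9, -14, -5]
  [-6, -5, -10, 0, -19, -14, 7]
  [6, 7, 2, 4, 0, -12, 4]
  [3, 7, -∞, 4, -9, 0, -3]
  [-15, -14, -19, -17, -20, -33, 0]
D(4):
  [0, 1, -12, -2, -21, -16, 5]
  [-9, 0, -13, -3, -22, -17, 4]
  [4, 5, 0, 2, -9, -12, 9]
  [-6, -5, -10, 0, -19, -14, 7]
  [6, 7, 2, 4, 0, -10, 11]
  [3, 7, -6, 4, -9, 0, 11]
  [-15, -14, -19, -17, -20, -31, 0]
D(5):
  [0, 1, -12, -2, -21, -16, 5]
  [-9, 0, -13, -3, -22, -17, 4]
  [4, 5, 0, 2, -9, -12, 9]
  [-6, -5, -10, 0, -19, -14, 7]
  [6, 7, 2, 4, 0, -10, 11]
  [3, 7, -6, 4, -9, 0, 11]
  [-14, -13, -18, -16, -20, -30, 0]
D(6):
  [0, 1, -12, -2, -21, -16, 5]
  [-9, 0, -13, -3, -22, -17, 4]
  [4, 5, 0, 2, -9, -12, 9]
  [-6, -5, -10, 0, -19, -14, 7]
  [6, 7, 2, 4, 0, -10, 11]
  [3, 7, -6, 4, -9, 0, 11]
  [-14, -13, -18, -16, -20, -30, 0]
D(7):
  [0, 1, -12, -2, -15, -16, 5]
  [-9, 0, -13, -3, -16, -17, 4]
  [4, 5, 0, 2, -9, -12, 9]
  [-6, -5, -10, 0, -13, -14, 7]
  [6, 7, 2, 4, 0, -10, 11]
  [3, 7, -6, 4, -9, 0, 11]
  [-14, -13, -18, -16, -20, -30, 0]
Answer: T* = [[0, 1, -12, -2, -15, -16, 5], [-9, 0, -13, -3, -16, -17, 4], [4, 5, 0, 2, -9, -12, 9], [-6, -5, -10, 0, -13, -14, 7], [6, 7, 2, 4, 0, -10, 11], [3, 7, -6, 4, -9, 0, 11], [-14, -13, -18, -16, -20, -30, 0]]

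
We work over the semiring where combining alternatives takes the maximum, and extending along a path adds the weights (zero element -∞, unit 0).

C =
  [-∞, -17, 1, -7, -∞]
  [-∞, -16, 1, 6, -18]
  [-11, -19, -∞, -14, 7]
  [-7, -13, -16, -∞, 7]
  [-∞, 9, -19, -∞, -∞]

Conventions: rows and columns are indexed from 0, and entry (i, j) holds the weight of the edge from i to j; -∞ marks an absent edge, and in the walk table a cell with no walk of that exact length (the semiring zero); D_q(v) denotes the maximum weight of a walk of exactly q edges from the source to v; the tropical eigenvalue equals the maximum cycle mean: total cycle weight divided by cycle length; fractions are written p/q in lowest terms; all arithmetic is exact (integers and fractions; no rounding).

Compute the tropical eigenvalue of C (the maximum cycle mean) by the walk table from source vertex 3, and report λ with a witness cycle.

q=0: [-∞, -∞, -∞, 0, -∞]
q=1: [-7, -13, -16, -∞, 7]
q=2: [-27, 16, -6, -7, -9]
q=3: [-14, 0, 17, 22, 1]
q=4: [15, 10, 6, 6, 29]
q=5: [-1, 38, 16, 16, 13]
Optimal cycle mean attained by: cycle 1->3->4->1, total 6 + 7 + 9, length 3.
Answer: λ = 22/3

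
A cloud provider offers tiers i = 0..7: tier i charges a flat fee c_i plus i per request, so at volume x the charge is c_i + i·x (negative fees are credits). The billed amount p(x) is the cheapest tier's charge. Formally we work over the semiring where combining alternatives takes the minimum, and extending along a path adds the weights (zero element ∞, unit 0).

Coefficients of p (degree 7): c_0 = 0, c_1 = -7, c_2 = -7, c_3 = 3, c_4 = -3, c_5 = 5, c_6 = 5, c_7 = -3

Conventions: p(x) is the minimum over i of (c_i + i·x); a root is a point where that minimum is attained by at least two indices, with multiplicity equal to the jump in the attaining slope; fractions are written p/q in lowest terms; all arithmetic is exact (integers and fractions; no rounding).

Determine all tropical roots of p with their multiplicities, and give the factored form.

hull edge (i=0, c=0) to (i=1, c=-7): slope -7, span 1
hull edge (i=1, c=-7) to (i=2, c=-7): slope 0, span 1
hull edge (i=2, c=-7) to (i=7, c=-3): slope 4/5, span 5
Factored form: p(x) = -3 ⊗ (x ⊕ (-4/5)) ⊗ (x ⊕ (-4/5)) ⊗ (x ⊕ (-4/5)) ⊗ (x ⊕ (-4/5)) ⊗ (x ⊕ (-4/5)) ⊗ (x ⊕ 0) ⊗ (x ⊕ 7)
Answer: roots = -4/5 (mult 5), 0 (mult 1), 7 (mult 1)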